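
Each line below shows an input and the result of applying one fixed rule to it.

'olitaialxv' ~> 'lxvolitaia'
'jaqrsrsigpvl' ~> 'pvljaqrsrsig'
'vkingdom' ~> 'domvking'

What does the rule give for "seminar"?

Rule — move the last 3 characters to the front (rotate right by 3).
So "seminar" becomes "narsemi".

narsemi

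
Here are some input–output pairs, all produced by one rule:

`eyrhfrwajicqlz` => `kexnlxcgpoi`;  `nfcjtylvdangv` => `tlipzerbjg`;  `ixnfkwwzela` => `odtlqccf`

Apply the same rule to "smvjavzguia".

Each output is the input with this applied: delete the last 3 characters, then shift every letter 6 places forward in the alphabet (wrapping around).
Working it through for "smvjavzguia": intermediate "smvjavzg", final "ysbpgbfm".

ysbpgbfm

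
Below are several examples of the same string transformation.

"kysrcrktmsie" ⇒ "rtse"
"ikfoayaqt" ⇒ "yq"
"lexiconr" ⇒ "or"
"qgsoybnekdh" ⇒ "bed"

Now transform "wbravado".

ao

Each output is the input with this applied: keep every other character starting from the second (positions 2nd, 4th, 6th, ...), then delete the first 2 characters.
Applying both steps to "wbravado": "baao", then "ao".
(Check on "kysrcrktmsie": → "yrrtse" → "rtse" ✓)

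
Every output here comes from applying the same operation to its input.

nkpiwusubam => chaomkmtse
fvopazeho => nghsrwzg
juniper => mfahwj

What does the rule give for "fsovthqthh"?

kgnlzilzz

What's happening: shift every letter 8 places backward in the alphabet (wrapping around), then delete the first character.
Working it through for "fsovthqthh": intermediate "xkgnlzilzz", final "kgnlzilzz".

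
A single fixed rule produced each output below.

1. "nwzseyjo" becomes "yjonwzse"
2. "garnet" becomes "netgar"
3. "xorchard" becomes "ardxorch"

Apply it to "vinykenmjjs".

Looking at the pairs, the operation is to move the last 3 characters to the front (rotate right by 3).
For "vinykenmjjs" the result is "jjsvinykenm".

jjsvinykenm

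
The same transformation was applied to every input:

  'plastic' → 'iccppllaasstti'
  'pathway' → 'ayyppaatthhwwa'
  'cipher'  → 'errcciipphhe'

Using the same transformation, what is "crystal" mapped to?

The rule is to double every character, then move the last 3 characters to the front (rotate right by 3).
"crystal" → "ccrryyssttaall" → "allccrryysstta".

allccrryysstta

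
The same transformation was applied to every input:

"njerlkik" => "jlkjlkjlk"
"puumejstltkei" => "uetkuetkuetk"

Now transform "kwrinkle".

wnewnewne

The transformation: keep one character in every 3, starting at position 2 (positions 2nd, 5th, 8th, ...), then write the whole string 3 times in a row.
Working it through for "kwrinkle": intermediate "wne", final "wnewnewne".
(Check on "njerlkik": → "jlk" → "jlkjlkjlk" ✓)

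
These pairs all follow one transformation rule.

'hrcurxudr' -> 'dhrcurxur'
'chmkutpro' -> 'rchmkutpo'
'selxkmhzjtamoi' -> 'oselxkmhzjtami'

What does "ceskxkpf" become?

pceskxkf

The pattern: move the last character to the front, then swap the first and last characters.
On "ceskxkpf": the first step gives "fceskxkp", and the second then gives "pceskxkf".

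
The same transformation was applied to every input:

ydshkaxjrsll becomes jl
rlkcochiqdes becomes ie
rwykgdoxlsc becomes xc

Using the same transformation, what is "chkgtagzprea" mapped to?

The transformation: keep one character in every 3, starting at position 2 (positions 2nd, 5th, 8th, ...), then keep only the last 2 characters.
On "chkgtagzprea": the first step gives "htze", and the second then gives "ze".

ze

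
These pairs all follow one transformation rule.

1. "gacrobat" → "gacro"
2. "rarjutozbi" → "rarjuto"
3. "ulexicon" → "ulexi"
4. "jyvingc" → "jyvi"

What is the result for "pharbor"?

phar

The pattern: delete the last 3 characters.
"pharbor" → "phar".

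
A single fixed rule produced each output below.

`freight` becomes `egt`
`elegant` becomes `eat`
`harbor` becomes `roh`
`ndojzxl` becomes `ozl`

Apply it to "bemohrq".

Looking at the pairs, the operation is to move the first character to the end, then keep every other character starting from the second (positions 2nd, 4th, 6th, ...).
For "bemohrq" the result is "mhq".
(Check on "ndojzxl": → "dojzxln" → "ozl" ✓)

mhq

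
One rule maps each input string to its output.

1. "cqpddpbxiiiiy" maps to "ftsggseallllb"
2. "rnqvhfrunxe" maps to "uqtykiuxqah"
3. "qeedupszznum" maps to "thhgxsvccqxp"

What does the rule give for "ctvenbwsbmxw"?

fwyhqezvepaz

Looking at the pairs, the operation is to shift every letter 3 places forward in the alphabet (wrapping around).
For "ctvenbwsbmxw" the result is "fwyhqezvepaz".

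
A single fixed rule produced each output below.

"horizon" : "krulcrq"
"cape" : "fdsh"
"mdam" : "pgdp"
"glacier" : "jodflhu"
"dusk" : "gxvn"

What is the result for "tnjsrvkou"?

Looking at the pairs, the operation is to shift every letter 3 places forward in the alphabet (wrapping around).
Applying that to "tnjsrvkou" gives "wqmvuynrx".

wqmvuynrx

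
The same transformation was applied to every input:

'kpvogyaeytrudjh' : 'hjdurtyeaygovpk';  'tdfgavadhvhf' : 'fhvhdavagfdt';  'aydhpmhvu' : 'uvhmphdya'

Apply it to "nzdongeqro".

orqegnodzn

What's happening: reverse the string.
On "nzdongeqro" that produces "orqegnodzn".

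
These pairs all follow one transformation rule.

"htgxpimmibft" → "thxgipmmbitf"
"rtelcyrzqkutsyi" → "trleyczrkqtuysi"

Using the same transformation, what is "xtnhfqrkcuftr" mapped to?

txhnqfkructfr

The pattern: swap each adjacent pair of characters (1↔2, 3↔4, ...).
"xtnhfqrkcuftr" → "txhnqfkructfr".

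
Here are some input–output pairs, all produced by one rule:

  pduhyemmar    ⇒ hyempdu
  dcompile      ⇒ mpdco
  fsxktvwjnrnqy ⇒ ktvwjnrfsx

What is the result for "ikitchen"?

tciki

In each case the input is transformed by: delete the last 3 characters, then move the first 3 characters to the end (rotate left by 3).
Working it through for "ikitchen": intermediate "ikitc", final "tciki".
(Check on "dcompile": → "dcomp" → "mpdco" ✓)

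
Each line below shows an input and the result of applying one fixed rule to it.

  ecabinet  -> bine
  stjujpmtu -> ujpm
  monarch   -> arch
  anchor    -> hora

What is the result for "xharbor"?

rbor

The rule is to move the first 3 characters to the end (rotate left by 3), then keep only the first 4 characters.
Working it through for "xharbor": intermediate "rborxha", final "rbor".
(Check on "monarch": → "archmon" → "arch" ✓)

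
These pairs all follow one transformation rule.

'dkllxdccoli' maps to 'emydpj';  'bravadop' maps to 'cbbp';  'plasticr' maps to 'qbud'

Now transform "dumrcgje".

endk

The transformation: keep every other character starting from the first (positions 1st, 3rd, 5th, ...), then shift every letter 1 place forward in the alphabet (wrapping around).
For "dumrcgje", step one produces "dmcj"; step two turns that into "endk".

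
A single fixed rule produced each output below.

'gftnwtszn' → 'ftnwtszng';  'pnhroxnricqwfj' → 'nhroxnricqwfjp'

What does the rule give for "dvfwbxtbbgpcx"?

What's happening: move the first character to the end.
Applying that to "dvfwbxtbbgpcx" gives "vfwbxtbbgpcxd".

vfwbxtbbgpcxd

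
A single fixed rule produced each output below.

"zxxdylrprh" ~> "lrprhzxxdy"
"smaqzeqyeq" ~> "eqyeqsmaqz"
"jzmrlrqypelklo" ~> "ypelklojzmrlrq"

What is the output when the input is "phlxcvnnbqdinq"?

nbqdinqphlxcvn

The pattern: swap the front and back halves of the string.
So "phlxcvnnbqdinq" becomes "nbqdinqphlxcvn".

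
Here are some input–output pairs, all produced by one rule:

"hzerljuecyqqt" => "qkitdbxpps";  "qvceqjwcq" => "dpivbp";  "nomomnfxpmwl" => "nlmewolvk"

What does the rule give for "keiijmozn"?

hilnym

The rule is to shift every letter 1 place backward in the alphabet (wrapping around), then delete the first 3 characters.
For "keiijmozn", step one produces "jdhhilnym"; step two turns that into "hilnym".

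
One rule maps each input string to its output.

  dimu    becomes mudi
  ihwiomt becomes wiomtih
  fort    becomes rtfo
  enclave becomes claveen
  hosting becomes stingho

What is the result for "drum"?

What's happening: move the first 2 characters to the end (rotate left by 2).
On "drum" that produces "umdr".

umdr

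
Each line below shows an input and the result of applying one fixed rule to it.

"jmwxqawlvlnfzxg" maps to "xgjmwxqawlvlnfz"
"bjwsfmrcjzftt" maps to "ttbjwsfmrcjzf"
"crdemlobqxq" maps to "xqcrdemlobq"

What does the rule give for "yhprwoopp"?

ppyhprwoo

Looking at the pairs, the operation is to move the last 2 characters to the front (rotate right by 2).
"yhprwoopp" → "ppyhprwoo".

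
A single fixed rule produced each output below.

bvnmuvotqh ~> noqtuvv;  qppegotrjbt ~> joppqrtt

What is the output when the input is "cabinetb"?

Rule — sort the characters into alphabetical order, then delete the first 3 characters.
Applying both steps to "cabinetb": "abbceint", then "ceint".

ceint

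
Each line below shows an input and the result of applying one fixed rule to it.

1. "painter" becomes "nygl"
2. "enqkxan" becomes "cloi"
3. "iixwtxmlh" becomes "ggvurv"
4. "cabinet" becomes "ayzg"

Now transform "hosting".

The transformation: shift every letter 2 places backward in the alphabet (wrapping around), then delete the last 3 characters.
So "hosting" becomes "fmqr".

fmqr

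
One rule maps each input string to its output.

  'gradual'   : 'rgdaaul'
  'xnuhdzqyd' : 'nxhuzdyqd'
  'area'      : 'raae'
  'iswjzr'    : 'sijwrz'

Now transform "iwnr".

Each output is the input with this applied: swap each adjacent pair of characters (1↔2, 3↔4, ...).
Applying that to "iwnr" gives "wirn".

wirn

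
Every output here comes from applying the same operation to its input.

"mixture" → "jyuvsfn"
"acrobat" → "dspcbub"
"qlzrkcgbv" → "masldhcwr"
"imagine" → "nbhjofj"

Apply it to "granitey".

sbojufzh

Rule — shift every letter 1 place forward in the alphabet (wrapping around), then move the first character to the end.
For "granitey", step one produces "hsbojufz"; step two turns that into "sbojufzh".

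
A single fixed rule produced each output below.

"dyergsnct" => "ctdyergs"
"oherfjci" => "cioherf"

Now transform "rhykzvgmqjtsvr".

Rule — move the last 3 characters to the front (rotate right by 3), then delete the first character.
For "rhykzvgmqjtsvr", step one produces "svrrhykzvgmqjt"; step two turns that into "vrrhykzvgmqjt".

vrrhykzvgmqjt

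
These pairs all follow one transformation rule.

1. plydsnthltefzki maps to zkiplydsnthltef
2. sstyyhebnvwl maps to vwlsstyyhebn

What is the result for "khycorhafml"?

Rule — move the last 3 characters to the front (rotate right by 3).
Doing the same to "khycorhafml": "fmlkhycorha".

fmlkhycorha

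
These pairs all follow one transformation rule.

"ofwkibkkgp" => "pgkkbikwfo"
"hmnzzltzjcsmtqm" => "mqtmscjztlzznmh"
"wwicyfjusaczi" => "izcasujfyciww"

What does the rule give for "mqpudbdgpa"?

apgdbdupqm

The pattern: reverse the string.
For "mqpudbdgpa" the result is "apgdbdupqm".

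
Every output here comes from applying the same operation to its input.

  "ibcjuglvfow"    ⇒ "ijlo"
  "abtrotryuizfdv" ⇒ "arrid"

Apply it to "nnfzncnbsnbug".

nznng

Rule — keep one character in every 3, starting at position 1 (positions 1st, 4th, 7th, ...).
For "nnfzncnbsnbug" the result is "nznng".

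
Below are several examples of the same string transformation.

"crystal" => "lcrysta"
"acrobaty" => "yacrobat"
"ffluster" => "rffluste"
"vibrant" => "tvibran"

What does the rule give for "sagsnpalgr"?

rsagsnpalg

What's happening: move the last character to the front.
For "sagsnpalgr" the result is "rsagsnpalg".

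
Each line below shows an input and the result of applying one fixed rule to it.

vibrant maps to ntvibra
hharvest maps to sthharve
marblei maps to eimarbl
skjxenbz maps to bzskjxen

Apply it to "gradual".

algradu

What's happening: move the last 2 characters to the front (rotate right by 2).
So "gradual" becomes "algradu".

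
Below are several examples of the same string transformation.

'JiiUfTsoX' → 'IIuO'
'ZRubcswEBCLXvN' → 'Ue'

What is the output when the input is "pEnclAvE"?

Each output is the input with this applied: flip the case of every letter, then keep only the vowels.
So "pEnclAvE" becomes "eae".

eae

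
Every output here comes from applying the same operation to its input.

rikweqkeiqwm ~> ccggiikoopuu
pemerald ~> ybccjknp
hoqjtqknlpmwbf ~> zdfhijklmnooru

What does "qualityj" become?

Looking at the pairs, the operation is to sort the characters into alphabetical order, then shift every letter 2 places backward in the alphabet (wrapping around).
"qualityj" → "aijlqtuy" → "yghjorsw".

yghjorsw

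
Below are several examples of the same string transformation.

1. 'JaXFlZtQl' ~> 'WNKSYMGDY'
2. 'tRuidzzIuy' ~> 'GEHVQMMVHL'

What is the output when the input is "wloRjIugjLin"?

Each output is the input with this applied: shift every letter 13 places forward in the alphabet (wrapping around) — i.e. ROT13, then convert every letter to uppercase.
Starting from "wloRjIugjLin": after the first operation, "jybEwVhtwYva"; after the second, "JYBEWVHTWYVA".
(Check on "tRuidzzIuy": → "gEhvqmmVhl" → "GEHVQMMVHL" ✓)

JYBEWVHTWYVA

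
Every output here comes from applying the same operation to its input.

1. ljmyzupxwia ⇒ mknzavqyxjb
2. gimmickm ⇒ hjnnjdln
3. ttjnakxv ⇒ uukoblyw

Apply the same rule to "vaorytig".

wbpszujh

What's happening: shift every letter 1 place forward in the alphabet (wrapping around).
Doing the same to "vaorytig": "wbpszujh".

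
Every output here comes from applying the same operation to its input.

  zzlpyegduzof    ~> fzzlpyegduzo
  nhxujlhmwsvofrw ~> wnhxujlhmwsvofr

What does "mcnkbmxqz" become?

The rule is to move the last character to the front.
"mcnkbmxqz" → "zmcnkbmxq".

zmcnkbmxq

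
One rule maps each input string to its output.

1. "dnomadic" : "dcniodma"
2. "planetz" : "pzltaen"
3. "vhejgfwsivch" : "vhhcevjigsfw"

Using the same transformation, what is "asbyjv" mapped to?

avsjby

What's happening: take characters alternately from the front and the back (1st, last, 2nd, 2nd-last, ...).
"asbyjv" → "avsjby".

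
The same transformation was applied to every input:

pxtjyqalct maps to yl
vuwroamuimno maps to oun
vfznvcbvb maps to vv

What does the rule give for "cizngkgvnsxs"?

The transformation: delete the first 2 characters, then keep one character in every 3, starting at position 3 (positions 3rd, 6th, 9th, ...).
On "cizngkgvnsxs": the first step gives "zngkgvnsxs", and the second then gives "gvx".

gvx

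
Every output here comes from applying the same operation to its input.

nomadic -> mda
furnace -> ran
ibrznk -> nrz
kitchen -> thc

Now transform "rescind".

sic

The transformation: take characters alternately from the front and the back (1st, last, 2nd, 2nd-last, ...), then keep only the last 3 characters.
"rescind" → "rdensic" → "sic".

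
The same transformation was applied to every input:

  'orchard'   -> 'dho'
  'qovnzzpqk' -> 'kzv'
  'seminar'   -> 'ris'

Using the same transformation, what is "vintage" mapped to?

etv

The pattern: reverse the string, then keep one character in every 3, starting at position 1 (positions 1st, 4th, 7th, ...).
"vintage" → "egatniv" → "etv".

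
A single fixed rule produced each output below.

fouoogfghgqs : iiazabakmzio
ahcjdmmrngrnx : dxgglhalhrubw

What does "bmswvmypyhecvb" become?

qpgsjsbywpvvgm

In each case the input is transformed by: shift every letter 6 places backward in the alphabet (wrapping around), then move the first 3 characters to the end (rotate left by 3).
Applying both steps to "bmswvmypyhecvb": "vgmqpgsjsbywpv", then "qpgsjsbywpvvgm".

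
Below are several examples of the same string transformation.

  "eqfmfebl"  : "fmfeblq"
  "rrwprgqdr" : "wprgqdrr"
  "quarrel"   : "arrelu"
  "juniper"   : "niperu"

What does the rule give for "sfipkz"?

ipkzf

The rule is to delete the first character, then move the first character to the end.
"sfipkz" → "fipkz" → "ipkzf".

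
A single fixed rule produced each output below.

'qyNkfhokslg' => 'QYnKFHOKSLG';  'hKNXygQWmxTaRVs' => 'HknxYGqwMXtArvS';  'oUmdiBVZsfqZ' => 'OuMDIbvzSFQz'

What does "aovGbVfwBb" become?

AOVgBvFWbB

Each output is the input with this applied: flip the case of every letter.
On "aovGbVfwBb" that produces "AOVgBvFWbB".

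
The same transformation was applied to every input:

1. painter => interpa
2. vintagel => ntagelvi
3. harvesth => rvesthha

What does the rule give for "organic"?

What's happening: move the first 2 characters to the end (rotate left by 2).
Applying that to "organic" gives "ganicor".

ganicor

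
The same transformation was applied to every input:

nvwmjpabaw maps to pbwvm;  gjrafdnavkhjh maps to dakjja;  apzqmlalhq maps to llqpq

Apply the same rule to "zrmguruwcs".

rwsrg

Each output is the input with this applied: keep every other character starting from the second (positions 2nd, 4th, 6th, ...), then move the first 2 characters to the end (rotate left by 2).
Starting from "zrmguruwcs": after the first operation, "rgrws"; after the second, "rwsrg".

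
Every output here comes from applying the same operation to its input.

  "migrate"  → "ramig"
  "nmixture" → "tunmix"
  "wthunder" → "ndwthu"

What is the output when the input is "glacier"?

The pattern: delete the last 2 characters, then move the last 2 characters to the front (rotate right by 2).
So "glacier" becomes "cigla".

cigla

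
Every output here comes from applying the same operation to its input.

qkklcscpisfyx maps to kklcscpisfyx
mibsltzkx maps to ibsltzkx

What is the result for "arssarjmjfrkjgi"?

What's happening: delete the first character.
On "arssarjmjfrkjgi" that produces "rssarjmjfrkjgi".

rssarjmjfrkjgi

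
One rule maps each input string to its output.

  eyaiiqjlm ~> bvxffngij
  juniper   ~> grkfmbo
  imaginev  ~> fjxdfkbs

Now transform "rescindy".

Each output is the input with this applied: shift every letter 3 places backward in the alphabet (wrapping around).
Doing the same to "rescindy": "obpzfkav".

obpzfkav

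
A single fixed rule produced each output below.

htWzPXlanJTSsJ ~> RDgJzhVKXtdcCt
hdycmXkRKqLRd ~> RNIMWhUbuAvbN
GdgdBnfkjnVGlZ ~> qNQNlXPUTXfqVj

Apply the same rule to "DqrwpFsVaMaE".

The transformation: shift every letter 10 places forward in the alphabet (wrapping around), then flip the case of every letter.
Working it through for "DqrwpFsVaMaE": intermediate "NabgzPcFkWkO", final "nABGZpCfKwKo".

nABGZpCfKwKo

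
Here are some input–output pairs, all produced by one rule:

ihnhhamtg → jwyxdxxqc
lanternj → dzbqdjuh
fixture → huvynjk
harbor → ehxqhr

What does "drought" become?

xjthekw

The pattern: move the last 2 characters to the front (rotate right by 2), then shift every letter 10 places backward in the alphabet (wrapping around).
For "drought", step one produces "htdroug"; step two turns that into "xjthekw".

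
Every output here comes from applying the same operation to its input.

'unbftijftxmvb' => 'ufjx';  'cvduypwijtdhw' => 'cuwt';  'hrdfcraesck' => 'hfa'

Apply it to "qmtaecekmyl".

qae

Looking at the pairs, the operation is to delete the last 2 characters, then keep one character in every 3, starting at position 1 (positions 1st, 4th, 7th, ...).
On "qmtaecekmyl": the first step gives "qmtaecekm", and the second then gives "qae".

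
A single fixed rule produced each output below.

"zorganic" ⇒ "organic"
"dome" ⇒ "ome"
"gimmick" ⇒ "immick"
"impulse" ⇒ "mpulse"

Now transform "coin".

The transformation: delete the first character.
"coin" → "oin".

oin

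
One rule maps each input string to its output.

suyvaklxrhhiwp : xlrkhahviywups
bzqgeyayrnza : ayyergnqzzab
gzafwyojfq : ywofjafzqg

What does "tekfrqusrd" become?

qrufskredt

The pattern: swap the front and back halves of the string, then take characters alternately from the front and the back (1st, last, 2nd, 2nd-last, ...).
On "tekfrqusrd": the first step gives "qusrdtekfr", and the second then gives "qrufskredt".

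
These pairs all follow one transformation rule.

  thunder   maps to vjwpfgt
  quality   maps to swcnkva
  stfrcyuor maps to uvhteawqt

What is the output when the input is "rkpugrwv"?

The pattern: shift every letter 2 places forward in the alphabet (wrapping around).
For "rkpugrwv" the result is "tmrwityx".

tmrwityx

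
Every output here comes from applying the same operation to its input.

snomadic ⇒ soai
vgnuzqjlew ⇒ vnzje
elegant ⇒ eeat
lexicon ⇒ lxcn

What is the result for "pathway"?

ptwy

The rule is to keep every other character starting from the first (positions 1st, 3rd, 5th, ...).
On "pathway" that produces "ptwy".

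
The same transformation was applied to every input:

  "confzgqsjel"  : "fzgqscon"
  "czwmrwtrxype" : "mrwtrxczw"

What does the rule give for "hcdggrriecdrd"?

ggrriechcd

The transformation: delete the last 3 characters, then move the first 3 characters to the end (rotate left by 3).
For "hcdggrriecdrd" the result is "ggrriechcd".
(Check on "czwmrwtrxype": → "czwmrwtrx" → "mrwtrxczw" ✓)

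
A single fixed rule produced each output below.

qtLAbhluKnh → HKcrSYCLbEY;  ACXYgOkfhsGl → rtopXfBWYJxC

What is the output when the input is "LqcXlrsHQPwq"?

Rule — shift every letter 9 places backward in the alphabet (wrapping around), then flip the case of every letter.
Applying both steps to "LqcXlrsHQPwq": "ChtOcijYHGnh", then "cHToCIJyhgNH".

cHToCIJyhgNH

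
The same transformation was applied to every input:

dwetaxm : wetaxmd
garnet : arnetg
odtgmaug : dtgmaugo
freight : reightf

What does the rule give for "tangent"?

What's happening: move the first character to the end.
Applying that to "tangent" gives "angentt".

angentt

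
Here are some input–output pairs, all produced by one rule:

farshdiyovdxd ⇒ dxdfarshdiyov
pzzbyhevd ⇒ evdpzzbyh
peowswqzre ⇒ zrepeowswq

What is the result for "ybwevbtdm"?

The pattern: move the last 3 characters to the front (rotate right by 3).
Applying that to "ybwevbtdm" gives "tdmybwevb".

tdmybwevb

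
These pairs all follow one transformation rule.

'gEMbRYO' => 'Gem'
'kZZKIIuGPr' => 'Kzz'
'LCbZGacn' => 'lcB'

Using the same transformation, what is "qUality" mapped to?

The transformation: flip the case of every letter, then keep only the first 3 characters.
On "qUality": the first step gives "QuALITY", and the second then gives "QuA".

QuA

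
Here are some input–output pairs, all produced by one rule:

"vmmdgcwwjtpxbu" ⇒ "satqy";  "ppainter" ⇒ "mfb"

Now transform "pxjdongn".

What's happening: shift every letter 3 places backward in the alphabet (wrapping around), then keep one character in every 3, starting at position 1 (positions 1st, 4th, 7th, ...).
Working it through for "pxjdongn": intermediate "mugalkdk", final "mad".
(Check on "vmmdgcwwjtpxbu": → "sjjadzttgqmuyr" → "satqy" ✓)

mad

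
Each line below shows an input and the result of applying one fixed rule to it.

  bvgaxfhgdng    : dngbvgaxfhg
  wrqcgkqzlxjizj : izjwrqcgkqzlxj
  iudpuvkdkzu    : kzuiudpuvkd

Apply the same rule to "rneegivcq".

vcqrneegi

Looking at the pairs, the operation is to move the last 3 characters to the front (rotate right by 3).
On "rneegivcq" that produces "vcqrneegi".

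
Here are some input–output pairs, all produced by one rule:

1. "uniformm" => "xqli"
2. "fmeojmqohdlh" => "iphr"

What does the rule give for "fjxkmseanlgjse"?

iman

The pattern: shift every letter 3 places forward in the alphabet (wrapping around), then keep only the first 4 characters.
Working it through for "fjxkmseanlgjse": intermediate "imanpvhdqojmvh", final "iman".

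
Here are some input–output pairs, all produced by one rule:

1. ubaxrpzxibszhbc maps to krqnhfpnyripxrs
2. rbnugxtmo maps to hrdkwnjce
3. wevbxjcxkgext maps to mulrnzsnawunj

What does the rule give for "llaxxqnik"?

bbqnngdya

The transformation: shift every letter 10 places backward in the alphabet (wrapping around).
"llaxxqnik" → "bbqnngdya".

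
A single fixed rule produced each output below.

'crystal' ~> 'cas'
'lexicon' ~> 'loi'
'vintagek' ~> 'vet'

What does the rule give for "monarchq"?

The pattern: take characters alternately from the front and the back (1st, last, 2nd, 2nd-last, ...), then keep one character in every 3, starting at position 1 (positions 1st, 4th, 7th, ...).
Working it through for "monarchq": intermediate "mqohncar", final "mha".

mha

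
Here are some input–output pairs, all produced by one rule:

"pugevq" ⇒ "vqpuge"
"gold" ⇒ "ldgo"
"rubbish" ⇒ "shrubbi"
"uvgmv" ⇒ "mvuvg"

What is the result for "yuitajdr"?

dryuitaj

Each output is the input with this applied: move the last 2 characters to the front (rotate right by 2).
On "yuitajdr" that produces "dryuitaj".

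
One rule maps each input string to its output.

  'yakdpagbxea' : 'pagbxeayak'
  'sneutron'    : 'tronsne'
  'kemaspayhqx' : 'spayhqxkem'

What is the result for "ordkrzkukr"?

rzkukrord

Rule — move the first 3 characters to the end (rotate left by 3), then delete the first character.
For "ordkrzkukr", step one produces "krzkukrord"; step two turns that into "rzkukrord".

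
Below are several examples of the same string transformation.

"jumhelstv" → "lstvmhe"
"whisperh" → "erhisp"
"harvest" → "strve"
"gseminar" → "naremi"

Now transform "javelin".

In each case the input is transformed by: delete the first 2 characters, then move the first 3 characters to the end (rotate left by 3).
On "javelin": the first step gives "velin", and the second then gives "invel".

invel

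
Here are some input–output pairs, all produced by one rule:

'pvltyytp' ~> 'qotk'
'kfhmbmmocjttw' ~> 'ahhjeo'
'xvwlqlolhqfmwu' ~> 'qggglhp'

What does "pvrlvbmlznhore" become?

The rule is to keep every other character starting from the second (positions 2nd, 4th, 6th, ...), then shift every letter 5 places backward in the alphabet (wrapping around).
For "pvrlvbmlznhore", step one produces "vlblnoe"; step two turns that into "qgwgijz".

qgwgijz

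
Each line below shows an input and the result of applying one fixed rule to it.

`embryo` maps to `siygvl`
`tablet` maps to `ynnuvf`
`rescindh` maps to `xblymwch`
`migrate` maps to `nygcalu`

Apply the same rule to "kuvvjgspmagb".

aveoppdamjgu

The pattern: move the last 2 characters to the front (rotate right by 2), then shift every letter 6 places backward in the alphabet (wrapping around).
Working it through for "kuvvjgspmagb": intermediate "gbkuvvjgspma", final "aveoppdamjgu".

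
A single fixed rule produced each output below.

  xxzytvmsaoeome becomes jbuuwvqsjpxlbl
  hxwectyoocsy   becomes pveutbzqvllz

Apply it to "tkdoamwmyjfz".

The pattern: move the last 2 characters to the front (rotate right by 2), then shift every letter 3 places backward in the alphabet (wrapping around).
For "tkdoamwmyjfz", step one produces "fztkdoamwmyj"; step two turns that into "cwqhalxjtjvg".

cwqhalxjtjvg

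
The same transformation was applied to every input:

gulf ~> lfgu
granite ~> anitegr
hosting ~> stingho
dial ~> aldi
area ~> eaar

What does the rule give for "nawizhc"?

wizhcna

The transformation: move the first 2 characters to the end (rotate left by 2).
Doing the same to "nawizhc": "wizhcna".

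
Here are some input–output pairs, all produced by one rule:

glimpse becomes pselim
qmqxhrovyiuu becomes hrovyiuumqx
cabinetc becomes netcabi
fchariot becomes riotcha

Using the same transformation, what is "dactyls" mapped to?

What's happening: delete the first character, then move the first 3 characters to the end (rotate left by 3).
For "dactyls", step one produces "actyls"; step two turns that into "ylsact".

ylsact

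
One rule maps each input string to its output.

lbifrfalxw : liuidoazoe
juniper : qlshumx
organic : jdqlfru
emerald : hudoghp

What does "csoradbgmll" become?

rudgejpoofv

Rule — move the first 2 characters to the end (rotate left by 2), then shift every letter 3 places forward in the alphabet (wrapping around).
On "csoradbgmll": the first step gives "oradbgmllcs", and the second then gives "rudgejpoofv".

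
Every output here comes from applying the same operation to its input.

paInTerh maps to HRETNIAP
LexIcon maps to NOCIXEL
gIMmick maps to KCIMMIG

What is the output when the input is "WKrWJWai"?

IAWJWRKW

Each output is the input with this applied: reverse the string, then convert every letter to uppercase.
"WKrWJWai" → "iaWJWrKW" → "IAWJWRKW".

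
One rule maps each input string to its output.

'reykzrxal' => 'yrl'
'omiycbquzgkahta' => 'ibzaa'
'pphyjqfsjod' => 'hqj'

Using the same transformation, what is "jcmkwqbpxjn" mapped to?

mqx

The rule is to keep one character in every 3, starting at position 3 (positions 3rd, 6th, 9th, ...).
Doing the same to "jcmkwqbpxjn": "mqx".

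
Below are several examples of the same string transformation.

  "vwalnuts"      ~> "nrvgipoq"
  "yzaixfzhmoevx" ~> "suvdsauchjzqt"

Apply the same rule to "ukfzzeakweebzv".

The pattern: shift every letter 5 places backward in the alphabet (wrapping around), then swap the first and last characters.
Starting from "ukfzzeakweebzv": after the first operation, "pfauuzvfrzzwuq"; after the second, "qfauuzvfrzzwup".

qfauuzvfrzzwup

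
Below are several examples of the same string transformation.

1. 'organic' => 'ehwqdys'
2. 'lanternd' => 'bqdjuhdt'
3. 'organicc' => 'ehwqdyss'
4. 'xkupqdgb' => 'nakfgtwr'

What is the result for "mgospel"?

In each case the input is transformed by: shift every letter 10 places backward in the alphabet (wrapping around).
On "mgospel" that produces "cweifub".

cweifub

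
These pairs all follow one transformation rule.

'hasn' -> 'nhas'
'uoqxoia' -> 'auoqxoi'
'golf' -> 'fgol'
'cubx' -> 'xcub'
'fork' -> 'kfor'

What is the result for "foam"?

What's happening: move the last character to the front.
For "foam" the result is "mfoa".

mfoa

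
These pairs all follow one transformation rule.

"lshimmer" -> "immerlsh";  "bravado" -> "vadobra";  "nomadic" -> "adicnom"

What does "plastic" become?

sticpla

The pattern: move the first 3 characters to the end (rotate left by 3).
On "plastic" that produces "sticpla".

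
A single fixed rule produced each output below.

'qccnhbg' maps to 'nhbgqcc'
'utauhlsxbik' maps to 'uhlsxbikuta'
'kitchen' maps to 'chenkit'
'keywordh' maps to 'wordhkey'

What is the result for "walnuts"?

nutswal

Each output is the input with this applied: move the first 3 characters to the end (rotate left by 3).
"walnuts" → "nutswal".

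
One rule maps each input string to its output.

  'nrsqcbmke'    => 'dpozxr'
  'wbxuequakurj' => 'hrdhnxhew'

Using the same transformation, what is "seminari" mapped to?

The transformation: delete the first 3 characters, then shift every letter 13 places forward in the alphabet (wrapping around) — i.e. ROT13.
"seminari" → "inari" → "vanev".

vanev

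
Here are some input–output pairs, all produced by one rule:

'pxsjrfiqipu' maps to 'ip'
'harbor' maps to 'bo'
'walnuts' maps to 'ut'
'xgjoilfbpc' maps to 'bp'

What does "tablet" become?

le

What's happening: delete the last character, then keep only the last 2 characters.
Applying both steps to "tablet": "table", then "le".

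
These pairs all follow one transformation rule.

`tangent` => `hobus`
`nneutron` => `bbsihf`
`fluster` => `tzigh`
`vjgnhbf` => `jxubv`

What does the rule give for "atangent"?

Each output is the input with this applied: delete the last 2 characters, then shift every letter 12 places backward in the alphabet (wrapping around).
Applying both steps to "atangent": "atange", then "ohobus".

ohobus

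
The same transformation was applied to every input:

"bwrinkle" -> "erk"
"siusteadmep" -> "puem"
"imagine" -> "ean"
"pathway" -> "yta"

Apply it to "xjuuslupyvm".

Each output is the input with this applied: move the last character to the front, then keep one character in every 3, starting at position 1 (positions 1st, 4th, 7th, ...).
For "xjuuslupyvm" the result is "muly".

muly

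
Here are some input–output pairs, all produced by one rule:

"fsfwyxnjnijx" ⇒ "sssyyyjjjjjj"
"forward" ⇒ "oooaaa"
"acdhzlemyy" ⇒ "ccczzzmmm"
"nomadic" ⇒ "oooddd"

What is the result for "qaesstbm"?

Looking at the pairs, the operation is to keep one character in every 3, starting at position 2 (positions 2nd, 5th, 8th, ...), then repeat every character 3 times.
"qaesstbm" → "asm" → "aaasssmmm".

aaasssmmm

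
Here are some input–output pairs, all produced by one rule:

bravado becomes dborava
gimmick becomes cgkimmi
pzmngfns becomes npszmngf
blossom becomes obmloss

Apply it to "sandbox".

The rule is to swap the first and last characters, then move the last 2 characters to the front (rotate right by 2).
Starting from "sandbox": after the first operation, "xandbos"; after the second, "osxandb".

osxandb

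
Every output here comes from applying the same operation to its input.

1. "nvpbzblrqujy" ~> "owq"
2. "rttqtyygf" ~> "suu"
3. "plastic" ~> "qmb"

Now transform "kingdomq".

ljo

Looking at the pairs, the operation is to shift every letter 1 place forward in the alphabet (wrapping around), then keep only the first 3 characters.
On "kingdomq": the first step gives "ljohepnr", and the second then gives "ljo".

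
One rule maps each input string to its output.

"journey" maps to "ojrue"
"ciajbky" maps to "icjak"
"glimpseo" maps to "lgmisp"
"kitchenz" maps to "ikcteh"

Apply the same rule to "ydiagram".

Looking at the pairs, the operation is to swap each adjacent pair of characters (1↔2, 3↔4, ...), then delete the last 2 characters.
Applying both steps to "ydiagram": "dyairgma", then "dyairg".

dyairg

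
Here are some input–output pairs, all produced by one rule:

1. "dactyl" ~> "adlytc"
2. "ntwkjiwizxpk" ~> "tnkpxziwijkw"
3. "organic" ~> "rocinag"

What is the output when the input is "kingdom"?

The rule is to move the first 2 characters to the end (rotate left by 2), then reverse the string.
Starting from "kingdom": after the first operation, "ngdomki"; after the second, "ikmodgn".
(Check on "dactyl": → "ctylda" → "adlytc" ✓)

ikmodgn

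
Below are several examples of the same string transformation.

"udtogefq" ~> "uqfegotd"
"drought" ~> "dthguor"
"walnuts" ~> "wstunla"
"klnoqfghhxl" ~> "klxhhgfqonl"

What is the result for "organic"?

The pattern: reverse the string, then move the last character to the front.
On "organic": the first step gives "cinagro", and the second then gives "ocinagr".

ocinagr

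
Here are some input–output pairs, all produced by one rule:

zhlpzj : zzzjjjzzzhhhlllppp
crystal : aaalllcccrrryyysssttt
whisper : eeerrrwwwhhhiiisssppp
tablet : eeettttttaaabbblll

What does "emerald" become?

llldddeeemmmeeerrraaa

What's happening: move the last 2 characters to the front (rotate right by 2), then repeat every character 3 times.
Working it through for "emerald": intermediate "ldemera", final "llldddeeemmmeeerrraaa".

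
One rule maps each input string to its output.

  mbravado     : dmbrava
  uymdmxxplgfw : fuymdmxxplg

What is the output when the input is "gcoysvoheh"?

The transformation: delete the last character, then move the last character to the front.
Applying that to "gcoysvoheh" gives "egcoysvoh".

egcoysvoh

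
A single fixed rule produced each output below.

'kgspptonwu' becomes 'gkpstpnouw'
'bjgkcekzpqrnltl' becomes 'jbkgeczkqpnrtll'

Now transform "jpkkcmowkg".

Looking at the pairs, the operation is to swap each adjacent pair of characters (1↔2, 3↔4, ...).
"jpkkcmowkg" → "pjkkmcwogk".

pjkkmcwogk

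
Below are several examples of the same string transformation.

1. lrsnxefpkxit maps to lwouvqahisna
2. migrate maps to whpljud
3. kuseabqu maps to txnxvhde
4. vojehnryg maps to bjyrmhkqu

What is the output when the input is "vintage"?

jhylqwd

The rule is to shift every letter 3 places forward in the alphabet (wrapping around), then move the last 2 characters to the front (rotate right by 2).
Applying both steps to "vintage": "ylqwdjh", then "jhylqwd".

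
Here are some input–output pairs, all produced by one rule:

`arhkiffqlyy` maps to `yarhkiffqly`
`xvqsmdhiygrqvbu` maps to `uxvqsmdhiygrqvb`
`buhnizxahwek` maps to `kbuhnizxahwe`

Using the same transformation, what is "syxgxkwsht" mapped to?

tsyxgxkwsh

Each output is the input with this applied: move the last character to the front.
On "syxgxkwsht" that produces "tsyxgxkwsh".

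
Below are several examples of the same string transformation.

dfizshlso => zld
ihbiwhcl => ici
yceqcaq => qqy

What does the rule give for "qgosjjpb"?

spq

What's happening: keep one character in every 3, starting at position 1 (positions 1st, 4th, 7th, ...), then move the first character to the end.
Starting from "qgosjjpb": after the first operation, "qsp"; after the second, "spq".
(Check on "yceqcaq": → "yqq" → "qqy" ✓)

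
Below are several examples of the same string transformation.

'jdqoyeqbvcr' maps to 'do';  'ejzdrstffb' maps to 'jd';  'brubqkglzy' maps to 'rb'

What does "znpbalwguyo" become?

Looking at the pairs, the operation is to keep every other character starting from the second (positions 2nd, 4th, 6th, ...), then delete the last 3 characters.
For "znpbalwguyo" the result is "nb".
(Check on "jdqoyeqbvcr": → "doebc" → "do" ✓)

nb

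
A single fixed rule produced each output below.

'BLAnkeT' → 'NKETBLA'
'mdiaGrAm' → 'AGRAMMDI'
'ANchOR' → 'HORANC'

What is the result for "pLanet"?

NETPLA

Each output is the input with this applied: move the first 3 characters to the end (rotate left by 3), then convert every letter to uppercase.
"pLanet" → "netpLa" → "NETPLA".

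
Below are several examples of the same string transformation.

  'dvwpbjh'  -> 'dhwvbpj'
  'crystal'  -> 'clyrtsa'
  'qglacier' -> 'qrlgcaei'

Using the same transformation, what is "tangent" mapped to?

Each output is the input with this applied: move the last character to the front, then swap each adjacent pair of characters (1↔2, 3↔4, ...).
"tangent" → "ttangen" → "ttnaegn".

ttnaegn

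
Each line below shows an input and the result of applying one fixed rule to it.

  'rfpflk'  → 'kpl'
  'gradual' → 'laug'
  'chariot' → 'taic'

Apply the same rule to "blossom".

The transformation: swap the first and last characters, then keep every other character starting from the first (positions 1st, 3rd, 5th, ...).
For "blossom" the result is "mosb".

mosb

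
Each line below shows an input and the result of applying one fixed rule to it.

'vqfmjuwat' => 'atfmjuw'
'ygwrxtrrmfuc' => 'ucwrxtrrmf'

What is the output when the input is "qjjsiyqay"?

ayjsiyq

Each output is the input with this applied: delete the first 2 characters, then move the last 2 characters to the front (rotate right by 2).
For "qjjsiyqay", step one produces "jsiyqay"; step two turns that into "ayjsiyq".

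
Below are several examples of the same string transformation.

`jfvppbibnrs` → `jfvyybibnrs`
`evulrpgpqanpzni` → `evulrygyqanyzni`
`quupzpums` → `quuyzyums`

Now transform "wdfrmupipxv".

The transformation: replace every "p" with "y".
Doing the same to "wdfrmupipxv": "wdfrmuyiyxv".

wdfrmuyiyxv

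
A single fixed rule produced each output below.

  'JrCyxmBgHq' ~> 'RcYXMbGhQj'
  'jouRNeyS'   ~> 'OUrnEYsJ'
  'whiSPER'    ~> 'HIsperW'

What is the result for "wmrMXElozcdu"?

Rule — flip the case of every letter, then move the first character to the end.
Applying both steps to "wmrMXElozcdu": "WMRmxeLOZCDU", then "MRmxeLOZCDUW".

MRmxeLOZCDUW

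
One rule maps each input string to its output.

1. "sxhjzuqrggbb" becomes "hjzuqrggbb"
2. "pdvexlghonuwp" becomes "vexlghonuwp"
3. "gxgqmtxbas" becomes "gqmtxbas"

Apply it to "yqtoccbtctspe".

Each output is the input with this applied: delete the first 2 characters.
On "yqtoccbtctspe" that produces "toccbtctspe".

toccbtctspe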